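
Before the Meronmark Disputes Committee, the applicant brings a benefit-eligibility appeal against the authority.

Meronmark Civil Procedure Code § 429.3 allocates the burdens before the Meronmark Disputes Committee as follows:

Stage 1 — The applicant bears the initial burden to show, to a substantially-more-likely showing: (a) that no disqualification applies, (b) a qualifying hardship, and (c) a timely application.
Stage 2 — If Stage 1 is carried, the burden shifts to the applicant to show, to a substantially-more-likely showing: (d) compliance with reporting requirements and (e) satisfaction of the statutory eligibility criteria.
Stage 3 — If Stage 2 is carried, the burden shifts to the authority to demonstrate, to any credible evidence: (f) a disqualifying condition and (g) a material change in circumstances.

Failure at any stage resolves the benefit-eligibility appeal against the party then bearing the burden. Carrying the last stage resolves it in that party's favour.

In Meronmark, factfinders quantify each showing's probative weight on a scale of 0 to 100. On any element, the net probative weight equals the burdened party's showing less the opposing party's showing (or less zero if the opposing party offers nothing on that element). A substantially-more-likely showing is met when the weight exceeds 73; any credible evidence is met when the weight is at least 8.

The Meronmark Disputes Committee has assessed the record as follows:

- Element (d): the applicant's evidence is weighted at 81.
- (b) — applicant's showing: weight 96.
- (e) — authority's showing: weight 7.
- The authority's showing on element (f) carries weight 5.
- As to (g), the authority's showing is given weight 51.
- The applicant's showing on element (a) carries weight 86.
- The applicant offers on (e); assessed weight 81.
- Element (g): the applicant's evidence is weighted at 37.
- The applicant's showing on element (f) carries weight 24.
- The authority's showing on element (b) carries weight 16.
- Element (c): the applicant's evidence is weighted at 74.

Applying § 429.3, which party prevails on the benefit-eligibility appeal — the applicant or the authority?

applicant

At Stage 1 the applicant must meet a substantially-more-likely showing (weight exceeds 73): on (a) the weight is 86, > 73, so (a) meets the standard; on (b) the weight is 96 less the opposing 16 gives net 80, > 73, so (b) meets the standard; on (c) the weight is 74, > 73, so (c) meets the standard.
  Stage 1 is satisfied; the applicant continues to bear the burden.
At Stage 2 the applicant must meet a substantially-more-likely showing (weight exceeds 73): on (d) the weight is 81, which does exceed 73, so (d) meets the standard; on (e) the weight is 81 less the opposing 7 gives net 74, > 73, so (e) meets the standard.
  The applicant carries Stage 2; the authority now bears the burden.
At Stage 3 the authority must meet any credible evidence (weight is at least 8): on (f) the weight is 5 less the opposing 24 gives net -19, which does not reach 8, so (f) does not meet the standard; on (g) the weight is 51 less the opposing 37 gives net 14, ≥ 8, so (g) meets the standard.
  Stage 3 not carried; the authority fails its burden.
So the applicant prevails.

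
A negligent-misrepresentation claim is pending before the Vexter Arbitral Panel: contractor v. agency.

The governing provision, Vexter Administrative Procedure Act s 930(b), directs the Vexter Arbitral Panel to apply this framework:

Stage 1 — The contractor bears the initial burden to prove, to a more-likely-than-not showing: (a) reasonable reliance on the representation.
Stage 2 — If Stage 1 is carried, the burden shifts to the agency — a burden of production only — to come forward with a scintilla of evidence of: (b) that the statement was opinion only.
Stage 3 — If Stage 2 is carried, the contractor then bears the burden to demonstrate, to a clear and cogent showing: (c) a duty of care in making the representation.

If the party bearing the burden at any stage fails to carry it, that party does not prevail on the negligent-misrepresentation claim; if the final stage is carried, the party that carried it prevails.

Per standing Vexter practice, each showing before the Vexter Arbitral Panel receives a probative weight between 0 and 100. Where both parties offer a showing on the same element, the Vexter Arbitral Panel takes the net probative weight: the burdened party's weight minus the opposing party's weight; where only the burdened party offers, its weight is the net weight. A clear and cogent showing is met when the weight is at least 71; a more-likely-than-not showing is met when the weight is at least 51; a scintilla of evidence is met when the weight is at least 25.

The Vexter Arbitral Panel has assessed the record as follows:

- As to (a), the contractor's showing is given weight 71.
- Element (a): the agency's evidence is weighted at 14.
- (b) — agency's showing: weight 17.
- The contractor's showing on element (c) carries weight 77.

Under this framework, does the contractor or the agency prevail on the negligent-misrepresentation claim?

contractor

At Stage 1 the contractor must meet a more-likely-than-not showing (weight is at least 51): on (a) the weight is 71 less the opposing 14 gives net 57, which does reach 51, so (a) meets the standard.
  Stage 1 carried; the burden shifts to the agency.
At Stage 2 the agency must meet a scintilla of evidence (weight is at least 25): on (b) the weight is 17, < 25, so (b) does not meet the standard.
  The agency does not carry Stage 2.
The analysis ends at Stage 2; the contractor prevails.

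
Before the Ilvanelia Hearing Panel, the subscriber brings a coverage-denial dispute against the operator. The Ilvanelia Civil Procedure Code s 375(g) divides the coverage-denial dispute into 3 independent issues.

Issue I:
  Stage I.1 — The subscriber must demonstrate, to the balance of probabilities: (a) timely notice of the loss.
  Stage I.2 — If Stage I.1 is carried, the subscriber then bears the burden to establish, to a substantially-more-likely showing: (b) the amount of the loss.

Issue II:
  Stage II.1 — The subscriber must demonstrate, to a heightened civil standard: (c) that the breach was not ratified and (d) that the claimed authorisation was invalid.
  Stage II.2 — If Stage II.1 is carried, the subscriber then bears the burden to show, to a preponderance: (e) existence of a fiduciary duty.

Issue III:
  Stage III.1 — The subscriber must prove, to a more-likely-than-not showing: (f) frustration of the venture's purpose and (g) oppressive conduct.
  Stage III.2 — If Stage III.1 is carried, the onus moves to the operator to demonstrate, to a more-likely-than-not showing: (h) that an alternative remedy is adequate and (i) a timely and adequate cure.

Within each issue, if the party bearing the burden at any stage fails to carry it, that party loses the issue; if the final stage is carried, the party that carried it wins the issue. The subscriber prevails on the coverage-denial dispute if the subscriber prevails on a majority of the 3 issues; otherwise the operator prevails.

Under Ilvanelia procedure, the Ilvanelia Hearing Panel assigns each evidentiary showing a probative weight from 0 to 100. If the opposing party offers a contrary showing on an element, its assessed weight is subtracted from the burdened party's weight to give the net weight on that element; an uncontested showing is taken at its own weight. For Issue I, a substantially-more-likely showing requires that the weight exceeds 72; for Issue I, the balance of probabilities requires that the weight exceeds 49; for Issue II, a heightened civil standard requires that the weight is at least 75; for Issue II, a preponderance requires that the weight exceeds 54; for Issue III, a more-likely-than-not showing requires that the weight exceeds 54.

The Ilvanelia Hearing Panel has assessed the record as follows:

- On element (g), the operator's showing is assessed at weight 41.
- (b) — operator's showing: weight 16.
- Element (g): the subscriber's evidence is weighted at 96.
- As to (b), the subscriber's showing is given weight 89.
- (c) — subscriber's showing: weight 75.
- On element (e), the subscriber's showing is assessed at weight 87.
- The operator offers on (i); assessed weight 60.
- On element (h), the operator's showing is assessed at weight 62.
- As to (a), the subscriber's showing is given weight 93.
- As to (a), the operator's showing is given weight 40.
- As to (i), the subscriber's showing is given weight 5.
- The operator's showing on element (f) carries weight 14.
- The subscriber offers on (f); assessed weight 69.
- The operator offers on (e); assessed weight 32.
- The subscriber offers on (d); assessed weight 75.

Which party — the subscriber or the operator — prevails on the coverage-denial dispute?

subscriber

— Issue I —
Stage I.1 (subscriber, the balance of probabilities, weight exceeds 49): (a) net 93−40=53 > 49 — meets.
  Stage I.1 carried; the burden remains with the subscriber.
Stage I.2 (subscriber, a substantially-more-likely showing, weight exceeds 72): (b) net 89−16=73 > 72 — meets.
  Stage I.2 carried; the final stage is satisfied.
All stages carried — the subscriber prevails on this issue.
— Issue II —
At Stage II.1 the subscriber must meet a heightened civil standard (weight is at least 75): on (c) the weight is 75, which does reach 75, so (c) meets the standard; on (d) the weight is 75, ≥ 75, so (d) meets the standard.
  Stage II.1 is satisfied; the subscriber continues to bear the burden.
At Stage II.2 the subscriber must meet a preponderance (weight exceeds 54): on (e) the weight is 87 less the opposing 32 gives net 55, which does exceed 54, so (e) meets the standard.
  Stage II.2 carried; the final stage is satisfied.
Every stage carried; the subscriber prevails on this issue.
— Issue III —
Stage III.1 — burden on subscriber; standard: a more-likely-than-not showing (weight exceeds 54).
    (f): 69 − 14 = 55 > 54 [met]
    (g): 96 − 41 = 55 > 54 [met]
  Stage III.1 carried; the burden shifts to the operator.
Stage III.2 — burden on operator; standard: a more-likely-than-not showing (weight exceeds 54).
    (h): 62 > 54 [met]
    (i): 60 − 5 = 55 > 54 [met]
  The operator carries the last stage.
Every stage carried; the operator prevails on this issue.
Per-issue: Issue I → subscriber; Issue II → subscriber; Issue III → operator. The subscriber must prevail on a majority of issues; overall, the subscriber prevails.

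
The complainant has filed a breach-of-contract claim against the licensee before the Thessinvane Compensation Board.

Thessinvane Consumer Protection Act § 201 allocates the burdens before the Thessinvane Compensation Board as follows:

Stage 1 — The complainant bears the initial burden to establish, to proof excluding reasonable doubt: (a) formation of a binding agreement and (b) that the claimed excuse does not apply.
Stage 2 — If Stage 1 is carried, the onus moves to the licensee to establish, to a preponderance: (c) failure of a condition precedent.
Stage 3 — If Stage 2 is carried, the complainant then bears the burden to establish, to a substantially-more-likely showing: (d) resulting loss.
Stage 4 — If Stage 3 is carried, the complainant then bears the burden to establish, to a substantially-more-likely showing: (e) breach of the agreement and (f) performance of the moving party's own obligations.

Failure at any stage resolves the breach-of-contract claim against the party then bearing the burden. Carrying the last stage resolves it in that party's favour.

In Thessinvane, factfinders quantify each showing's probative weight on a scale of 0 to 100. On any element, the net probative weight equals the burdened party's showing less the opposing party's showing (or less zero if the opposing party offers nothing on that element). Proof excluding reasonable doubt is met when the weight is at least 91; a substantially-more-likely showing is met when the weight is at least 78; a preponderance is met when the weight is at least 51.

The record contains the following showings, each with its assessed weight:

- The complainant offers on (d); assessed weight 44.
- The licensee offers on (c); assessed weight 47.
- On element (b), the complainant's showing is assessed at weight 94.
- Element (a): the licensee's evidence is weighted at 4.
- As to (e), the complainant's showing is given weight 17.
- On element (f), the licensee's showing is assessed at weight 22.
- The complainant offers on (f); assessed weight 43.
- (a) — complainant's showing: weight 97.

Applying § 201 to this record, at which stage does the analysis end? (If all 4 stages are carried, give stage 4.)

At Stage 1 the complainant must meet proof excluding reasonable doubt (weight is at least 91): on (a) the weight is 97 less the opposing 4 gives net 93, which does reach 91, so (a) meets the standard; on (b) the weight is 94, which does reach 91, so (b) meets the standard.
  Stage 1 is satisfied; the onus moves to the licensee.
At Stage 2 the licensee must meet a preponderance (weight is at least 51): on (c) the weight is 47, which does not reach 51, so (c) does not meet the standard.
  Stage 2 not carried; the licensee fails its burden.
So the complainant prevails.

stage 2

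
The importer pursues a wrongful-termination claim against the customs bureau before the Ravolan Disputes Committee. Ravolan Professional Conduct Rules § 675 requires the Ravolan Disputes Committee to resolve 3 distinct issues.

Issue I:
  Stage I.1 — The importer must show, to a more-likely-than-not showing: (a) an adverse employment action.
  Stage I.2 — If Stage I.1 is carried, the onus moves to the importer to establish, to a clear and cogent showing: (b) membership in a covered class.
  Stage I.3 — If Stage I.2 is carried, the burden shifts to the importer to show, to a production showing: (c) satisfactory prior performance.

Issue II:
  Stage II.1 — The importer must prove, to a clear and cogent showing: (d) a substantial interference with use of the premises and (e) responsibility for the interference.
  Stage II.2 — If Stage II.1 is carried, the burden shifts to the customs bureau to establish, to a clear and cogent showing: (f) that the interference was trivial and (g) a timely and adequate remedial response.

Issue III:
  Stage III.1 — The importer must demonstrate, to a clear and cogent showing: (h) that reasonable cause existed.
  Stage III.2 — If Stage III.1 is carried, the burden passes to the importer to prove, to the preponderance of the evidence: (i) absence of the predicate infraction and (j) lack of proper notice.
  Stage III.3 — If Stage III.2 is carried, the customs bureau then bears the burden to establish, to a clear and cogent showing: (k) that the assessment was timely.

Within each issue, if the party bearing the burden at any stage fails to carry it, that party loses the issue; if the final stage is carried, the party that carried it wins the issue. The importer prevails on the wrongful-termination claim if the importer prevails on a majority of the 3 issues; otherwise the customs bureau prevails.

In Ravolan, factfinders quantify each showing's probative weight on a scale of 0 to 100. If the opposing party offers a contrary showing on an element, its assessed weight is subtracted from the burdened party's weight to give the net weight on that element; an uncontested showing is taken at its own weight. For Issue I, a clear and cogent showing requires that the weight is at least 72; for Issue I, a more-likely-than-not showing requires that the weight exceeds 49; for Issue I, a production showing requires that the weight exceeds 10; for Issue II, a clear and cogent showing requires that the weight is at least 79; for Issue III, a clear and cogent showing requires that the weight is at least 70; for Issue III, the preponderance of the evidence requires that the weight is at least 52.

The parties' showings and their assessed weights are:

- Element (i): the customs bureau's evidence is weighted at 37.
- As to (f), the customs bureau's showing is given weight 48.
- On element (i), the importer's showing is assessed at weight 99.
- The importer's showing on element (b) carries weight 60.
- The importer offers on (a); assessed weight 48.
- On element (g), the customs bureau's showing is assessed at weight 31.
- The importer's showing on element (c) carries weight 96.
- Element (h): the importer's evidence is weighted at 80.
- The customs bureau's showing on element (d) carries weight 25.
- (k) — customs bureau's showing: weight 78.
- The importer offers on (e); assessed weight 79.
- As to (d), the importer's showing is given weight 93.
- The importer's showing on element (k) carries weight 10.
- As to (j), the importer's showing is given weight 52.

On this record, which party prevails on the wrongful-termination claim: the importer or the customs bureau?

— Issue I —
At Stage I.1 the importer must meet a more-likely-than-not showing (weight exceeds 49): on (a) the weight is 48, which does not exceed 49, so (a) does not meet the standard.
  Not every element is met, so the importer fails to carry Stage I.1.
So the customs bureau prevails on this issue.
— Issue II —
Stage II.1 — burden on importer; standard: a clear and cogent showing (weight is at least 79).
    (d): 93 − 25 = 68 < 79 [not met]
    (e): 79 ≥ 79 [met]
  The importer does not carry Stage II.1.
So the customs bureau prevails on this issue.
— Issue III —
Stage III.1 (importer, a clear and cogent showing, weight is at least 70): (h) 80 ≥ 70 — meets.
  All elements met. The importer retains the burden for Stage III.2.
Stage III.2 (importer, the preponderance of the evidence, weight is at least 52): (i) net 99−37=62 ≥ 52 — meets; (j) 52 ≥ 52 — meets.
  All elements met. The burden passes to the customs bureau.
Stage III.3 (customs bureau, a clear and cogent showing, weight is at least 70): (k) net 78−10=68 < 70 — fails.
  Not every element is met, so the customs bureau fails to carry Stage III.3.
The importer prevails on this issue.
Per-issue: Issue I → customs bureau; Issue II → customs bureau; Issue III → importer. The importer must prevail on a majority of issues; overall, the customs bureau prevails.

customs bureau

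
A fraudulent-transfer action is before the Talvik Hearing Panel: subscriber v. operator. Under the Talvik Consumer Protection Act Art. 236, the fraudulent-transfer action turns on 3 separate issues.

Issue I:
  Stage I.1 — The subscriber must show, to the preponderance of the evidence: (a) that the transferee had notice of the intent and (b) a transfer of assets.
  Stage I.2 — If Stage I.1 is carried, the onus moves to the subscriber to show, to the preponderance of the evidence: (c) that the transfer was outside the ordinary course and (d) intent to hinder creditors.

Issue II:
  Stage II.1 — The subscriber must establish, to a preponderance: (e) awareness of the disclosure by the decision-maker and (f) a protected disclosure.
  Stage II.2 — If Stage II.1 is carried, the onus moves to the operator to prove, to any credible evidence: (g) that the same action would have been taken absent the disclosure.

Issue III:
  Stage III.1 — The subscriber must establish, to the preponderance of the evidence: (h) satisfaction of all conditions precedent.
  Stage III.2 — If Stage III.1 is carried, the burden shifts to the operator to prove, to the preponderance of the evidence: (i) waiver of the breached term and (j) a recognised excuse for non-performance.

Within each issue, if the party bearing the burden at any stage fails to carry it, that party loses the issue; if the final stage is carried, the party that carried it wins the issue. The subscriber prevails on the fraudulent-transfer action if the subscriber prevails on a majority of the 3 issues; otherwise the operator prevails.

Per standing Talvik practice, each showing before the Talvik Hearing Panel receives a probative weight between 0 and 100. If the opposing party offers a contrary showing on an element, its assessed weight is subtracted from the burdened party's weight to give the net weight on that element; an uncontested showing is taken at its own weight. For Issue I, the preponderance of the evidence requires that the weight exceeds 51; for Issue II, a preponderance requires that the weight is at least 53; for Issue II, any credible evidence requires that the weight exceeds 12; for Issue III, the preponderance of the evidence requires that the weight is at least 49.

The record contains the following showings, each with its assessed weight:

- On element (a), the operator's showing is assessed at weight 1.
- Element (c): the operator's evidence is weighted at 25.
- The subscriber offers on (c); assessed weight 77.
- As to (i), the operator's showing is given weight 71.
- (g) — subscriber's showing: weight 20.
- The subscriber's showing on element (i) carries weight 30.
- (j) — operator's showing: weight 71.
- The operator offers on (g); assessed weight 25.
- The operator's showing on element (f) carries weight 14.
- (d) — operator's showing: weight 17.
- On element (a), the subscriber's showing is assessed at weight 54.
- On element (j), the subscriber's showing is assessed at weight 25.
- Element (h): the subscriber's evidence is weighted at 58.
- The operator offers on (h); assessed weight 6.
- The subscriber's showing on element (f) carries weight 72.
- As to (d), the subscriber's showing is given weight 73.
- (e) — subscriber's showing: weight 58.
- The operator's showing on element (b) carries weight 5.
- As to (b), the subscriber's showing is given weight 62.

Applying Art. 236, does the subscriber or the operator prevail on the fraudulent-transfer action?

— Issue I —
Stage I.1 — burden on subscriber; standard: the preponderance of the evidence (weight exceeds 51).
    (a): 54 − 1 = 53 > 51 [met]
    (b): 62 − 5 = 57 > 51 [met]
  Stage I.1 is satisfied; the subscriber continues to bear the burden.
Stage I.2 — burden on subscriber; standard: the preponderance of the evidence (weight exceeds 51).
    (c): 77 − 25 = 52 > 51 [met]
    (d): 73 − 17 = 56 > 51 [met]
  Stage I.2 carried; the final stage is satisfied.
Every stage carried; the subscriber prevails on this issue.
— Issue II —
Stage II.1 — burden on subscriber; standard: a preponderance (weight is at least 53).
    (e): 58 ≥ 53 [met]
    (f): 72 − 14 = 58 ≥ 53 [met]
  Stage II.1 carried; the burden shifts to the operator.
Stage II.2 — burden on operator; standard: any credible evidence (weight exceeds 12).
    (g): 25 − 20 = 5 ≤ 12 [not met]
  Stage II.2 not carried; the operator fails its burden.
The subscriber prevails on this issue.
— Issue III —
At Stage III.1 the subscriber must meet the preponderance of the evidence (weight is at least 49): on (h) the weight is 58 less the opposing 6 gives net 52, which does reach 49, so (h) meets the standard.
  The subscriber carries Stage III.1; the operator now bears the burden.
At Stage III.2 the operator must meet the preponderance of the evidence (weight is at least 49): on (i) the weight is 71 less the opposing 30 gives net 41, < 49, so (i) does not meet the standard; on (j) the weight is 71 less the opposing 25 gives net 46, < 49, so (j) does not meet the standard.
  Stage III.2 not carried; the operator fails its burden.
So the subscriber prevails on this issue.
Per-issue: Issue I → subscriber; Issue II → subscriber; Issue III → subscriber. The subscriber must prevail on a majority of issues; overall, the subscriber prevails.

subscriber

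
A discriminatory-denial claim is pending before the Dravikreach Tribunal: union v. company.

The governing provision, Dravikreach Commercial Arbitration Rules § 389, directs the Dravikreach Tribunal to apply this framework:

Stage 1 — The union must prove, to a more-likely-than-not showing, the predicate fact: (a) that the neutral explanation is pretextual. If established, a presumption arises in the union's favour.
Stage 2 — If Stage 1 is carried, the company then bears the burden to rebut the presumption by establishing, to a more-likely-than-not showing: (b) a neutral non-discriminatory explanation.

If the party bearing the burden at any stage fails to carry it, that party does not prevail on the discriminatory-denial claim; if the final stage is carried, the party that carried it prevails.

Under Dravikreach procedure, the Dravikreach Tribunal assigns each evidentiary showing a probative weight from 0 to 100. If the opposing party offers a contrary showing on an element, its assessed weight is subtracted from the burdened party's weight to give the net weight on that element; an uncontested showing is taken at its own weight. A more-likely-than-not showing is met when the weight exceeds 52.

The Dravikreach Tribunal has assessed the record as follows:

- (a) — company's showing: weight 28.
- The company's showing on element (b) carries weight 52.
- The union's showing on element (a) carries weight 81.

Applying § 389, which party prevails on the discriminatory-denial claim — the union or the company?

Stage 1 — burden on union; standard: a more-likely-than-not showing (weight exceeds 52).
    (a): 81 − 28 = 53 > 52 [met]
  The union carries Stage 1; the company now bears the burden.
Stage 2 — burden on company; standard: a more-likely-than-not showing (weight exceeds 52).
    (b): 52 ≤ 52 [not met]
  Stage 2 not carried; the company fails its burden.
The analysis ends at Stage 2; the union prevails.

union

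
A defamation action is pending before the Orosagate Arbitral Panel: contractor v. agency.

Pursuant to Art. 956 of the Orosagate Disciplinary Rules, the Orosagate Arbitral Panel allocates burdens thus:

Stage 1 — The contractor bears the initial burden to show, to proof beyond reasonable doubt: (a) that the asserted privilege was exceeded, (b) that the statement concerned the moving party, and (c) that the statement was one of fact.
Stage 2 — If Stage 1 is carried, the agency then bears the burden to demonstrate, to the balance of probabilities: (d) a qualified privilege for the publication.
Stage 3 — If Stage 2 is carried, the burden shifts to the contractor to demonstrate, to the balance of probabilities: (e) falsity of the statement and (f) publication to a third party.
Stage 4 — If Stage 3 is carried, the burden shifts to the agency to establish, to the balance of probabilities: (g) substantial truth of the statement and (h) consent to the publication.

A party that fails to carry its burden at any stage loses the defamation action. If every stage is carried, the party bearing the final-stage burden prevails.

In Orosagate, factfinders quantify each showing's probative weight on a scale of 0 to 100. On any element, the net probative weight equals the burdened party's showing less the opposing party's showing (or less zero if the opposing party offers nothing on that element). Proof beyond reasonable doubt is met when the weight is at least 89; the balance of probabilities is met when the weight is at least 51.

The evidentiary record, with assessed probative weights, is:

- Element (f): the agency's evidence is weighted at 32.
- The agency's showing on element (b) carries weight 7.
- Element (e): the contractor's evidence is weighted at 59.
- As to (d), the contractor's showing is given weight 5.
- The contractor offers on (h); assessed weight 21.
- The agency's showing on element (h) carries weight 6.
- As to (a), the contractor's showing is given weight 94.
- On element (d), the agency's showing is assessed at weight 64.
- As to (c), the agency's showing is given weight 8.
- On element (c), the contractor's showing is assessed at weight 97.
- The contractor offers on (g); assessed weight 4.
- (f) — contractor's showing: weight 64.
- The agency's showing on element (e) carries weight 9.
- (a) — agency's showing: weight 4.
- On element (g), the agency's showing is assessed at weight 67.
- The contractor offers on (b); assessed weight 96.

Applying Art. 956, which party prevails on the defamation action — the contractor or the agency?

Stage 1 (contractor, proof beyond reasonable doubt, weight is at least 89): (a) net 94−4=90 ≥ 89 — meets; (b) net 96−7=89 ≥ 89 — meets; (c) net 97−8=89 ≥ 89 — meets.
  The contractor carries Stage 1; the agency now bears the burden.
Stage 2 (agency, the balance of probabilities, weight is at least 51): (d) net 64−5=59 ≥ 51 — meets.
  The agency carries Stage 2; the contractor now bears the burden.
Stage 3 (contractor, the balance of probabilities, weight is at least 51): (e) net 59−9=50 < 51 — fails; (f) net 64−32=32 < 51 — fails.
  Stage 3 not carried; the contractor fails its burden.
The analysis ends at Stage 3; the agency prevails.

agency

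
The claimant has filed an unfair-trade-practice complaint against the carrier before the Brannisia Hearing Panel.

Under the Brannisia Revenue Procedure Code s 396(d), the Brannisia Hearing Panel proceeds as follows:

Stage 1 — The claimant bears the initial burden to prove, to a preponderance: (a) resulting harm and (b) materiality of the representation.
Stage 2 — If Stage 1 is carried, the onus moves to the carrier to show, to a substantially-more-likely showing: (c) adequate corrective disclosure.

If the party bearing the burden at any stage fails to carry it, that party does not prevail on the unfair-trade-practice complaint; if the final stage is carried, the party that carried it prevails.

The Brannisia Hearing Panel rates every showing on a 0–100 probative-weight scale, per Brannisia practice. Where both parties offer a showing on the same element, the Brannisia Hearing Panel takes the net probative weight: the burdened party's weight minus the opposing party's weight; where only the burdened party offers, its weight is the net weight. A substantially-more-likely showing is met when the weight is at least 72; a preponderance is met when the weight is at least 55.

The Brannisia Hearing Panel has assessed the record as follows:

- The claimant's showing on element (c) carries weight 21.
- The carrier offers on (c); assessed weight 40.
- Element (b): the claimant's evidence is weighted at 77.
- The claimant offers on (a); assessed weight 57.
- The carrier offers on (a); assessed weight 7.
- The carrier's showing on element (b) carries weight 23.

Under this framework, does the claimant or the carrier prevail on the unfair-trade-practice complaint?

At Stage 1 the claimant must meet a preponderance (weight is at least 55): on (a) the weight is 57 less the opposing 7 gives net 50, which does not reach 55, so (a) does not meet the standard; on (b) the weight is 77 less the opposing 23 gives net 54, which does not reach 55, so (b) does not meet the standard.
  The claimant does not carry Stage 1.
The carrier prevails.

carrier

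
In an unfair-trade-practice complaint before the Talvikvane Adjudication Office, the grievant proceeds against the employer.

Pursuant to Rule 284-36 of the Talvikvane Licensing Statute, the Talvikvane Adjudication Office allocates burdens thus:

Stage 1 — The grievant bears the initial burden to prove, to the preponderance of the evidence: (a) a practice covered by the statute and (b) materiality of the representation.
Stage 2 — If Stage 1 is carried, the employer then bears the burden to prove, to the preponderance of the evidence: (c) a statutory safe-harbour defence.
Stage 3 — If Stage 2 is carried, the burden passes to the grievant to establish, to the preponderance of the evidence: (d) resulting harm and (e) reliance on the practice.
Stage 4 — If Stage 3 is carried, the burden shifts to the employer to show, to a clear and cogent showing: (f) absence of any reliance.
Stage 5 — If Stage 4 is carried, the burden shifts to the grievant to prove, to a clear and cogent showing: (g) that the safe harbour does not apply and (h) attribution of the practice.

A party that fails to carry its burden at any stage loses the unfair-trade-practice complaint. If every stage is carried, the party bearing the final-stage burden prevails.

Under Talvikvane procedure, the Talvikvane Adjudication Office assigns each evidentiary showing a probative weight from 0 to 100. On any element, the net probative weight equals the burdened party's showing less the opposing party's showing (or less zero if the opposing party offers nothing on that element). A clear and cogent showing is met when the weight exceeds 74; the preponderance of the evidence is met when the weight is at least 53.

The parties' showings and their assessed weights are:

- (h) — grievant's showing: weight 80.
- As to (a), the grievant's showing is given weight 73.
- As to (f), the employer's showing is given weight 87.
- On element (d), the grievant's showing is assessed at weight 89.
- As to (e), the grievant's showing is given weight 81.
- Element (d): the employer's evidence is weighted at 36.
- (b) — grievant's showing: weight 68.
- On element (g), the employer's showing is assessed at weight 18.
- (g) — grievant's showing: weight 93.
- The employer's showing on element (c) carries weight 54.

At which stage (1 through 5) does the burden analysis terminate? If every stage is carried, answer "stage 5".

Stage 1 (grievant, the preponderance of the evidence, weight is at least 53): (a) 73 ≥ 53 — meets; (b) 68 ≥ 53 — meets.
  All elements met. The burden passes to the employer.
Stage 2 (employer, the preponderance of the evidence, weight is at least 53): (c) 54 ≥ 53 — meets.
  All elements met. The burden passes to the grievant.
Stage 3 (grievant, the preponderance of the evidence, weight is at least 53): (d) net 89−36=53 ≥ 53 — meets; (e) 81 ≥ 53 — meets.
  Stage 3 is satisfied; the onus moves to the employer.
Stage 4 (employer, a clear and cogent showing, weight exceeds 74): (f) 87 > 74 — meets.
  Stage 4 is satisfied; the onus moves to the grievant.
Stage 5 (grievant, a clear and cogent showing, weight exceeds 74): (g) net 93−18=75 > 74 — meets; (h) 80 > 74 — meets.
  The grievant carries the last stage.
With every stage satisfied, the grievant prevails.

stage 5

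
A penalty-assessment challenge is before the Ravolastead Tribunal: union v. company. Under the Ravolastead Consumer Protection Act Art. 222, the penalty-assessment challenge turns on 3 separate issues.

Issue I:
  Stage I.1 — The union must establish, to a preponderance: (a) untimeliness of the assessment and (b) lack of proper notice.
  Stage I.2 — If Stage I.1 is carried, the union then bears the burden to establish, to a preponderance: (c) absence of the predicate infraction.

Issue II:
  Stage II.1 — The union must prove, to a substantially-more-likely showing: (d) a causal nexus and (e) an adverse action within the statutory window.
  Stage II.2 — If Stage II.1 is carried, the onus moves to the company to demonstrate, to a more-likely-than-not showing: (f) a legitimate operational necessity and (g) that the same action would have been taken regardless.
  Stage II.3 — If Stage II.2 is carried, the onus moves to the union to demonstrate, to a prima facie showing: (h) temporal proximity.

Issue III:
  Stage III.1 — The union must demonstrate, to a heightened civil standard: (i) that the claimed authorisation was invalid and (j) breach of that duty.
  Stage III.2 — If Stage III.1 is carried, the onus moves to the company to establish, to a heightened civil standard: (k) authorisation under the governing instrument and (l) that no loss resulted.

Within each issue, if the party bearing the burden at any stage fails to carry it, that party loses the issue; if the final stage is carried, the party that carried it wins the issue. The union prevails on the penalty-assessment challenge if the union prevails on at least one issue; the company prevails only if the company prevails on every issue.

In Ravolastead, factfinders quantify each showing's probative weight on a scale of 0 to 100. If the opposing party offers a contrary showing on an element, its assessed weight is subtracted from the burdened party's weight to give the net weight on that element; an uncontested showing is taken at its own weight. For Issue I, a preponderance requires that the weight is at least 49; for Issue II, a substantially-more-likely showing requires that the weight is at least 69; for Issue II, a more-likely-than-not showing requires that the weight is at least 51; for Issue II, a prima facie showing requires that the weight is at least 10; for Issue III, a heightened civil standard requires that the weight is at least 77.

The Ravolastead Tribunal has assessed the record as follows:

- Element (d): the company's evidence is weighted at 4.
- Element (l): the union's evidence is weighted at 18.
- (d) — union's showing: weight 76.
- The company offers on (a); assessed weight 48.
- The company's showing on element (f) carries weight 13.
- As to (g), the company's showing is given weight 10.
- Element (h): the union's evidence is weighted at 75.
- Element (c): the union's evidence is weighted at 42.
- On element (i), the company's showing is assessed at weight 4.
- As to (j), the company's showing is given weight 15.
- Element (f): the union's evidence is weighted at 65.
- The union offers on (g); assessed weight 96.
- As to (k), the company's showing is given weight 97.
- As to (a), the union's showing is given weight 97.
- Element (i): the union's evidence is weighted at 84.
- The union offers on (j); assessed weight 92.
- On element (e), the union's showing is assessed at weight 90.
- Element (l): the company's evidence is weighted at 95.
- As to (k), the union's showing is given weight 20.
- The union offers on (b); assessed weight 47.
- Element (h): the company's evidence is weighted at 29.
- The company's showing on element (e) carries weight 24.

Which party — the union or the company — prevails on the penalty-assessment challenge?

— Issue I —
At Stage I.1 the union must meet a preponderance (weight is at least 49): on (a) the weight is 97 less the opposing 48 gives net 49, which does reach 49, so (a) meets the standard; on (b) the weight is 47, which does not reach 49, so (b) does not meet the standard.
  Stage I.1 not carried; the union fails its burden.
So the company prevails on this issue.
— Issue II —
Stage II.1 (union, a substantially-more-likely showing, weight is at least 69): (d) net 76−4=72 ≥ 69 — meets; (e) net 90−24=66 < 69 — fails.
  Stage II.1 not carried; the union fails its burden.
The company prevails on this issue.
— Issue III —
Stage III.1 — burden on union; standard: a heightened civil standard (weight is at least 77).
    (i): 84 − 4 = 80 ≥ 77 [met]
    (j): 92 − 15 = 77 ≥ 77 [met]
  Stage III.1 carried; the burden shifts to the company.
Stage III.2 — burden on company; standard: a heightened civil standard (weight is at least 77).
    (k): 97 − 20 = 77 ≥ 77 [met]
    (l): 95 − 18 = 77 ≥ 77 [met]
  The company carries the last stage.
All stages carried — the company prevails on this issue.
Per-issue: Issue I → company; Issue II → company; Issue III → company. The union must prevail on at least one issue; overall, the company prevails.

company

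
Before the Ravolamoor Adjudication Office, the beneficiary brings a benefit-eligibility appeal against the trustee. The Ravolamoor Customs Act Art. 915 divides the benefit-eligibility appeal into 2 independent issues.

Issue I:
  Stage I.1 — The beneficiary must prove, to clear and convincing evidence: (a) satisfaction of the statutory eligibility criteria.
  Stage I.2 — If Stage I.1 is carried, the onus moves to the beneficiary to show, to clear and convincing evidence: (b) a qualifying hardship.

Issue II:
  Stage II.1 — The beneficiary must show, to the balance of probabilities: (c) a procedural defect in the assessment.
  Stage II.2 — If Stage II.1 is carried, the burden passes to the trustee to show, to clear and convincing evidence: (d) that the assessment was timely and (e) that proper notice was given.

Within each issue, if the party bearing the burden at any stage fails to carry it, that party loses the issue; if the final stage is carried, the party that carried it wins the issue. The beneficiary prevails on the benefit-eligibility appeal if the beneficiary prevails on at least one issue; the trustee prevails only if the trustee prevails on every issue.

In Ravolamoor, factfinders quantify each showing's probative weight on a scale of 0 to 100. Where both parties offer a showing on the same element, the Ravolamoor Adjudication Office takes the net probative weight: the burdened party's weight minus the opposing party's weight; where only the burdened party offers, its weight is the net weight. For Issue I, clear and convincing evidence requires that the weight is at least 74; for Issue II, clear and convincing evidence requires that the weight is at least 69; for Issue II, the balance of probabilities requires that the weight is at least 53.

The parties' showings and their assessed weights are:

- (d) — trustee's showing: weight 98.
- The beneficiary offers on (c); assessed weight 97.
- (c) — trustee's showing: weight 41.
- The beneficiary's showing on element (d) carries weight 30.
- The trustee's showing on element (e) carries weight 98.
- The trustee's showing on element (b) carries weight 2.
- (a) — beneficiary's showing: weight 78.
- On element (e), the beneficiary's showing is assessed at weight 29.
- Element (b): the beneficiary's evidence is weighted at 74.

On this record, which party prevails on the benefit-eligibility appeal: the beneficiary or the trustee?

— Issue I —
Stage I.1 (beneficiary, clear and convincing evidence, weight is at least 74): (a) 78 ≥ 74 — meets.
  Stage I.1 is satisfied; the beneficiary continues to bear the burden.
Stage I.2 (beneficiary, clear and convincing evidence, weight is at least 74): (b) net 74−2=72 < 74 — fails.
  The beneficiary does not carry Stage I.2.
The trustee prevails on this issue.
— Issue II —
Stage II.1 — burden on beneficiary; standard: the balance of probabilities (weight is at least 53).
    (c): 97 − 41 = 56 ≥ 53 [met]
  The beneficiary carries Stage II.1; the trustee now bears the burden.
Stage II.2 — burden on trustee; standard: clear and convincing evidence (weight is at least 69).
    (d): 98 − 30 = 68 < 69 [not met]
    (e): 98 − 29 = 69 ≥ 69 [met]
  Stage II.2 not carried; the trustee fails its burden.
So the beneficiary prevails on this issue.
Per-issue: Issue I → trustee; Issue II → beneficiary. The beneficiary must prevail on at least one issue; overall, the beneficiary prevails.

beneficiary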